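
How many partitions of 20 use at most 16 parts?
By conjugation, equals partitions of 20 into parts ≤ 16. Let r_j(i) = number of partitions of i into parts ≤ j, for i = 0..20. r_1(i) = 1 for all i; r_j(i) = r_{j-1}(i) + r_j(i-j). Rows j = 2..16: ≤2: 1 1 2 2 3 3 4 4 5 5 6 6 7 7 8 8 9 9 10 10 11; ≤3: 1 1 2 3 4 5 7 8 10 12 14 16 19 21 24 27 30 33 37 40 44; ≤4: 1 1 2 3 5 6 9 11 15 18 23 27 34 39 47 54 64 72 84 94 108; ≤5: 1 1 2 3 5 7 10 13 18 23 30 37 47 57 70 84 101 119 141 164 192; ≤6: 1 1 2 3 5 7 11 14 20 26 35 44 58 71 90 110 136 163 199 235 282; ≤7: 1 1 2 3 5 7 11 15 21 28 38 49 65 82 105 131 164 201 248 300 364; ≤8: 1 1 2 3 5 7 11 15 22 29 40 52 70 89 116 146 186 230 288 352 434; ≤9: 1 1 2 3 5 7 11 15 22 30 41 54 73 94 123 157 201 252 318 393 488; ≤10: 1 1 2 3 5 7 11 15 22 30 42 55 75 97 128 164 212 267 340 423 530; ≤11: 1 1 2 3 5 7 11 15 22 30 42 56 76 99 131 169 219 278 355 445 560; ≤12: 1 1 2 3 5 7 11 15 22 30 42 56 77 100 133 172 224 285 366 460 582; ≤13: 1 1 2 3 5 7 11 15 22 30 42 56 77 101 134 174 227 290 373 471 597; ≤14: 1 1 2 3 5 7 11 15 22 30 42 56 77 101 135 175 229 293 378 478 608; ≤15: 1 1 2 3 5 7 11 15 22 30 42 56 77 101 135 176 230 295 381 483 615; ≤16: 1 1 2 3 5 7 11 15 22 30 42 56 77 101 135 176 231 296 383 486 620. r_16(20) = 620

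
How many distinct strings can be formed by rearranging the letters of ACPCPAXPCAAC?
12! / (4! × 3! × 1! × 4!) = 138600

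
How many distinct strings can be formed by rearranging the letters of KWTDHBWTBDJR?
12! / (1! × 1! × 2! × 1! × 2! × 2! × 2! × 1!) = 29937600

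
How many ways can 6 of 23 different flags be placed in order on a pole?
P(23,6) = 23!/(23-6)! = 72681840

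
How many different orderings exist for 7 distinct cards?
7! = 5040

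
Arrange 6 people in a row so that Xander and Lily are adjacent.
Treat as block: (6-1)! × 2! = 120 × 2 = 240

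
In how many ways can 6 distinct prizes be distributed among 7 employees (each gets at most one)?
P(7,6) = 7!/(7-6)! = 5040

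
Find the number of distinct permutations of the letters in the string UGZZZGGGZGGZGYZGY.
17! / (1! × 8! × 2! × 6!) = 6126120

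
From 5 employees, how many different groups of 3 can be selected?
C(5,3) = 5!/(3!×2!) = 10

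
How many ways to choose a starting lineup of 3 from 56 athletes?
C(56,3) = 56!/(3!×53!) = 27720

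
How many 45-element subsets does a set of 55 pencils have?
C(55,45) = 55!/(45!×10!) = 29248649430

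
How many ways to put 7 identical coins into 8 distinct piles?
C(7+8-1, 8-1) = C(14, 7) = 3432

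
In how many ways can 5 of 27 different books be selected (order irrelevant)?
C(27,5) = 27!/(5!×22!) = 80730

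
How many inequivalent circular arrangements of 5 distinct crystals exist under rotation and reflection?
(5-1)!/2 = 24/2 = 12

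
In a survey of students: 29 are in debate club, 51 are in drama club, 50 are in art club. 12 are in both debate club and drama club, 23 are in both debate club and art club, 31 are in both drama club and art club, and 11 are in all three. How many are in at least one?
|A∪B∪C| = 29+51+50-12-23-31+11 = 75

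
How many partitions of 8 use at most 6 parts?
By conjugation, equals partitions of 8 into parts ≤ 6. Let r_j(i) = number of partitions of i into parts ≤ j, for i = 0..8. r_1(i) = 1 for all i; r_j(i) = r_{j-1}(i) + r_j(i-j). Rows j = 2..6: ≤2: 1 1 2 2 3 3 4 4 5; ≤3: 1 1 2 3 4 5 7 8 10; ≤4: 1 1 2 3 5 6 9 11 15; ≤5: 1 1 2 3 5 7 10 13 18; ≤6: 1 1 2 3 5 7 11 14 20. r_6(8) = 20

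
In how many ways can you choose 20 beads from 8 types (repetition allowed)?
C(20+8-1, 8-1) = C(27, 7) = 888030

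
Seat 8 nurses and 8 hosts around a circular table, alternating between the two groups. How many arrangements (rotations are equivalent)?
Fix one of the nurses: (8-1)! ways for the remaining nurses, × 8! ways for the hosts = 5040 × 40320 = 203212800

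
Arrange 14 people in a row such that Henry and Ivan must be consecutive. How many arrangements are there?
Treat the 2 as one block: (14-2+1)! × 2! = 6227020800 × 2 = 12454041600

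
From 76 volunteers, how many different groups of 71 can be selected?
C(76,71) = 76!/(71!×5!) = 18474840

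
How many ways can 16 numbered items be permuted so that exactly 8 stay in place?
Choose the 8 fixed points C(16,8) = 12870, derange the rest: !8 = Σ_{j=0}^{8} (-1)^j·8!/j! = 40320 - 40320 + 20160 - 6720 + 1680 - 336 + 56 - 8 + 1 = 14833. Product = 12870 × 14833 = 190900710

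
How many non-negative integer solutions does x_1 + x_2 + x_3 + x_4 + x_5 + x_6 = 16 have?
C(16+6-1, 6-1) = C(21, 5) = 20349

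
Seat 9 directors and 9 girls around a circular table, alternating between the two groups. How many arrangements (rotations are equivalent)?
Fix one of the directors: (9-1)! ways for the remaining directors, × 9! ways for the girls = 40320 × 362880 = 14631321600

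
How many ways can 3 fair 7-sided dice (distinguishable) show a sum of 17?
Coefficient of x^17 in (x + x² + ... + x^7)^3. By inclusion-exclusion on dice exceeding 7: Σ_j (-1)^j C(3,j)·C(17-1-7j, 2) = C(3,0)·C(16,2) - C(3,1)·C(9,2) + C(3,2)·C(2,2) = 1·120 - 3·36 + 3·1 = 15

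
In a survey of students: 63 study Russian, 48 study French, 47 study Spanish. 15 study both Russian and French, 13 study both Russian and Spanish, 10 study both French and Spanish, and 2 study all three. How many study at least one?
|A∪B∪C| = 63+48+47-15-13-10+2 = 122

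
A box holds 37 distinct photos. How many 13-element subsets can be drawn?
C(37,13) = 37!/(13!×24!) = 3562467300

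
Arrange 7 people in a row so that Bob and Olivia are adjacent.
Treat as block: (7-1)! × 2! = 720 × 2 = 1440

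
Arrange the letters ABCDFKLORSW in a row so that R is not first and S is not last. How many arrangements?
By inclusion-exclusion: 11! - 2×(11-1)! + (11-2)! = 39916800 - 7257600 + 362880 = 33022080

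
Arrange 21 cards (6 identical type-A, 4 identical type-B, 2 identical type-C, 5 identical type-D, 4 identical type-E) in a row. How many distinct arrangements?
21! / (6! × 4! × 2! × 5! × 4!) = 513307594800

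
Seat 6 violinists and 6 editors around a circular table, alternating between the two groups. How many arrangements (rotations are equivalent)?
Fix one of the violinists: (6-1)! ways for the remaining violinists, × 6! ways for the editors = 120 × 720 = 86400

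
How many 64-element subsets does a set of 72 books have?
C(72,64) = 72!/(64!×8!) = 11969016345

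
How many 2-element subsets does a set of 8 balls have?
C(8,2) = 8!/(2!×6!) = 28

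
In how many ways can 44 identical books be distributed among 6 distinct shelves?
C(44+6-1, 6-1) = C(49, 5) = 1906884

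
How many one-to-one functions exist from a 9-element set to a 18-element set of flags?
P(18,9) = 18!/(18-9)! = 17643225600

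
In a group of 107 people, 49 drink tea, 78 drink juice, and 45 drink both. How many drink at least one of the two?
|A∪B| = |A| + |B| - |A∩B| = 49 + 78 - 45 = 82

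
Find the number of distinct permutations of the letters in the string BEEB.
4! / (2! × 2!) = 6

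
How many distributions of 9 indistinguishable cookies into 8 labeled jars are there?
C(9+8-1, 8-1) = C(16, 7) = 11440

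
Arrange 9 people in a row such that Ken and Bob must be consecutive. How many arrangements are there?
Treat the 2 as one block: (9-2+1)! × 2! = 40320 × 2 = 80640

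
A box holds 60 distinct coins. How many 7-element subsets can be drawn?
C(60,7) = 60!/(7!×53!) = 386206920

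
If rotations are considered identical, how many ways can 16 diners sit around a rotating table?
Circular: fix one position, arrange the rest. (16-1)! = 1307674368000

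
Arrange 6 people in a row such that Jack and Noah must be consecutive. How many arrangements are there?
Treat the 2 as one block: (6-2+1)! × 2! = 120 × 2 = 240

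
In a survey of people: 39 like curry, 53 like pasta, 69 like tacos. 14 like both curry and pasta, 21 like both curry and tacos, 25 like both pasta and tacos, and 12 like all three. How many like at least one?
|A∪B∪C| = 39+53+69-14-21-25+12 = 113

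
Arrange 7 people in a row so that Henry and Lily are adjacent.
Treat as block: (7-1)! × 2! = 720 × 2 = 1440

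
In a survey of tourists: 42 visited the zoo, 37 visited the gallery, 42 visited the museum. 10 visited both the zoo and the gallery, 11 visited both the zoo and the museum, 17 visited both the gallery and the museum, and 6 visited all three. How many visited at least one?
|A∪B∪C| = 42+37+42-10-11-17+6 = 89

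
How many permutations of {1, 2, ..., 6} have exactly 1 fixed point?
Choose the 1 fixed point C(6,1) = 6, derange the rest: !5 = Σ_{j=0}^{5} (-1)^j·5!/j! = 120 - 120 + 60 - 20 + 5 - 1 = 44. Product = 6 × 44 = 264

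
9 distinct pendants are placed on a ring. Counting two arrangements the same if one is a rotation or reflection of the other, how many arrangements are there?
(9-1)!/2 = 40320/2 = 20160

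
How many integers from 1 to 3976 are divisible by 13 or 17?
⌊3976/13⌋ + ⌊3976/17⌋ - ⌊3976/221⌋ = 305 + 233 - 17 = 521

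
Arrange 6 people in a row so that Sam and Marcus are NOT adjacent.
Total - adjacent = 6! - (6-1)!×2 = 720 - 240 = 480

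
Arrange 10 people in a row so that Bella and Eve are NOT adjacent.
Total - adjacent = 10! - (10-1)!×2 = 3628800 - 725760 = 2903040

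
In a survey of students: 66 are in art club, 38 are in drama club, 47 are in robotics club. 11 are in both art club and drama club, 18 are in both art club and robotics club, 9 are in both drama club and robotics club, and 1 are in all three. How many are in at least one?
|A∪B∪C| = 66+38+47-11-18-9+1 = 114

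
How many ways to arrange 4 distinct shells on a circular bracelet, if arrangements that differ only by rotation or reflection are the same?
(4-1)!/2 = 6/2 = 3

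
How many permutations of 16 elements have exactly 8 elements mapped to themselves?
Choose the 8 fixed points C(16,8) = 12870, derange the rest: !8 = Σ_{j=0}^{8} (-1)^j·8!/j! = 40320 - 40320 + 20160 - 6720 + 1680 - 336 + 56 - 8 + 1 = 14833. Product = 12870 × 14833 = 190900710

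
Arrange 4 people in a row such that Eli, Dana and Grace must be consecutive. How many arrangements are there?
Treat the 3 as one block: (4-3+1)! × 3! = 2 × 6 = 12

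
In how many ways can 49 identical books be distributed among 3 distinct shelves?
C(49+3-1, 3-1) = C(51, 2) = 1275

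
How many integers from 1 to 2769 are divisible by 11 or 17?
⌊2769/11⌋ + ⌊2769/17⌋ - ⌊2769/187⌋ = 251 + 162 - 14 = 399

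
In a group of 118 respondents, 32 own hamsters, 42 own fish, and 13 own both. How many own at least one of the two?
|A∪B| = |A| + |B| - |A∩B| = 32 + 42 - 13 = 61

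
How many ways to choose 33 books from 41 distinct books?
C(41,33) = 41!/(33!×8!) = 95548245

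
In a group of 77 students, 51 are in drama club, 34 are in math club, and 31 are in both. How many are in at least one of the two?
|A∪B| = |A| + |B| - |A∩B| = 51 + 34 - 31 = 54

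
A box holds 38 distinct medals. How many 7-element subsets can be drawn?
C(38,7) = 38!/(7!×31!) = 12620256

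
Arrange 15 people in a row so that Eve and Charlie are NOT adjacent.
Total - adjacent = 15! - (15-1)!×2 = 1307674368000 - 174356582400 = 1133317785600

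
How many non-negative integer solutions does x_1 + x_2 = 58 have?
C(58+2-1, 2-1) = C(59, 1) = 59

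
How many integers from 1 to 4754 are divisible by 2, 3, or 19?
⌊4754/2⌋+⌊4754/3⌋+⌊4754/19⌋ - ⌊4754/6⌋-⌊4754/38⌋-⌊4754/57⌋ + ⌊4754/114⌋ = 2377+1584+250 - 792-125-83 + 41 = 3252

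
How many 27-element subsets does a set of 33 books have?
C(33,27) = 33!/(27!×6!) = 1107568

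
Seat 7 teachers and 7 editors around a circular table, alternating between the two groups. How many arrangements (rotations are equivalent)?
Fix one of the teachers: (7-1)! ways for the remaining teachers, × 7! ways for the editors = 720 × 5040 = 3628800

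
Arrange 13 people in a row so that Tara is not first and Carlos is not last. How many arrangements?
By inclusion-exclusion: 13! - 2×(13-1)! + (13-2)! = 6227020800 - 958003200 + 39916800 = 5308934400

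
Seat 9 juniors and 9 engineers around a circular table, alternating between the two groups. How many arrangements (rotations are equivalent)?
Fix one of the juniors: (9-1)! ways for the remaining juniors, × 9! ways for the engineers = 40320 × 362880 = 14631321600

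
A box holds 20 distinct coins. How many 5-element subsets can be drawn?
C(20,5) = 20!/(5!×15!) = 15504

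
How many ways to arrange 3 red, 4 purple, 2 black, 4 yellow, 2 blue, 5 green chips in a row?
20! / (3! × 4! × 2! × 4! × 2! × 5!) = 1466593128000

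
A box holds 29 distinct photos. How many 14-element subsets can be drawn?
C(29,14) = 29!/(14!×15!) = 77558760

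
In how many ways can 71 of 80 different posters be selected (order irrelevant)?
C(80,71) = 80!/(71!×9!) = 231900297200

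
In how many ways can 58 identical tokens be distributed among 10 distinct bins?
C(58+10-1, 10-1) = C(67, 9) = 42757703560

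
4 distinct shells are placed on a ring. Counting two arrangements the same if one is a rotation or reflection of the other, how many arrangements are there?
(4-1)!/2 = 6/2 = 3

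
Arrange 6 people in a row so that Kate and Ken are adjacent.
Treat as block: (6-1)! × 2! = 120 × 2 = 240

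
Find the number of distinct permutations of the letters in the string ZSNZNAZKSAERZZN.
15! / (3! × 2! × 1! × 1! × 5! × 1! × 2!) = 454053600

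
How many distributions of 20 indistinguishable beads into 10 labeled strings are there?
C(20+10-1, 10-1) = C(29, 9) = 10015005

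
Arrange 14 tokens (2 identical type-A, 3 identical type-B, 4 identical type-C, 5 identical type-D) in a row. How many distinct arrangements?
14! / (2! × 3! × 4! × 5!) = 2522520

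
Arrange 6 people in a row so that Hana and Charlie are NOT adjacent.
Total - adjacent = 6! - (6-1)!×2 = 720 - 240 = 480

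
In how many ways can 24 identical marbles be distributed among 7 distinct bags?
C(24+7-1, 7-1) = C(30, 6) = 593775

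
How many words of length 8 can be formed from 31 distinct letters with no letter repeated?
P(31,8) = 31!/(31-8)! = 318073392000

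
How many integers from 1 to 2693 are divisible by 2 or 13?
⌊2693/2⌋ + ⌊2693/13⌋ - ⌊2693/26⌋ = 1346 + 207 - 103 = 1450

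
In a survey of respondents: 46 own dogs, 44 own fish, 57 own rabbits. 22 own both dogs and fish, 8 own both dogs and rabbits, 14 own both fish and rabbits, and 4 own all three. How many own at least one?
|A∪B∪C| = 46+44+57-22-8-14+4 = 107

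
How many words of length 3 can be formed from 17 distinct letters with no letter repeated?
P(17,3) = 17!/(17-3)! = 4080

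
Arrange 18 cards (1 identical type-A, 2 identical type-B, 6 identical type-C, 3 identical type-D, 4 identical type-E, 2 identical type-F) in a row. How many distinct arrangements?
18! / (1! × 2! × 6! × 3! × 4! × 2!) = 15437822400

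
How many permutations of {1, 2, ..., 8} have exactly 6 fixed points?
Choose the 6 fixed points C(8,6) = 28, derange the rest: !2 = Σ_{j=0}^{2} (-1)^j·2!/j! = 2 - 2 + 1 = 1. Product = 28 × 1 = 28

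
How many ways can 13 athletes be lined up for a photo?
13! = 6227020800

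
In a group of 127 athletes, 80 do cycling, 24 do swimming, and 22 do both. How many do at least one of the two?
|A∪B| = |A| + |B| - |A∩B| = 80 + 24 - 22 = 82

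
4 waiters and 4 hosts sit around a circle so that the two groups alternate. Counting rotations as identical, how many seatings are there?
Fix one of the waiters: (4-1)! ways for the remaining waiters, × 4! ways for the hosts = 6 × 24 = 144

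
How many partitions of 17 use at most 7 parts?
By conjugation, equals partitions of 17 into parts ≤ 7. Let r_j(i) = number of partitions of i into parts ≤ j, for i = 0..17. r_1(i) = 1 for all i; r_j(i) = r_{j-1}(i) + r_j(i-j). Rows j = 2..7: ≤2: 1 1 2 2 3 3 4 4 5 5 6 6 7 7 8 8 9 9; ≤3: 1 1 2 3 4 5 7 8 10 12 14 16 19 21 24 27 30 33; ≤4: 1 1 2 3 5 6 9 11 15 18 23 27 34 39 47 54 64 72; ≤5: 1 1 2 3 5 7 10 13 18 23 30 37 47 57 70 84 101 119; ≤6: 1 1 2 3 5 7 11 14 20 26 35 44 58 71 90 110 136 163; ≤7: 1 1 2 3 5 7 11 15 21 28 38 49 65 82 105 131 164 201. r_7(17) = 201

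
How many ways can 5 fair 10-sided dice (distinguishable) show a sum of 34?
Coefficient of x^34 in (x + x² + ... + x^10)^5. By inclusion-exclusion on dice exceeding 10: Σ_j (-1)^j C(5,j)·C(34-1-10j, 4) = C(5,0)·C(33,4) - C(5,1)·C(23,4) + C(5,2)·C(13,4) = 1·40920 - 5·8855 + 10·715 = 3795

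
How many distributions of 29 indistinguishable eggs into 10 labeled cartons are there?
C(29+10-1, 10-1) = C(38, 9) = 163011640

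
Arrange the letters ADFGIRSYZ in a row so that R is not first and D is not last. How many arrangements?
By inclusion-exclusion: 9! - 2×(9-1)! + (9-2)! = 362880 - 80640 + 5040 = 287280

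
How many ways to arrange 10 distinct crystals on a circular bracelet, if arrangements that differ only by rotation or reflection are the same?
(10-1)!/2 = 362880/2 = 181440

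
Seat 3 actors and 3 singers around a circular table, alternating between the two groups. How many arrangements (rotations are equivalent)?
Fix one of the actors: (3-1)! ways for the remaining actors, × 3! ways for the singers = 2 × 6 = 12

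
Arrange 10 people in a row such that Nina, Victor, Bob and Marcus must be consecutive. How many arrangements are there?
Treat the 4 as one block: (10-4+1)! × 4! = 5040 × 24 = 120960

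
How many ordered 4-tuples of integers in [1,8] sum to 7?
Coefficient of x^7 in (x + x² + ... + x^8)^4. By inclusion-exclusion on dice exceeding 8: Σ_j (-1)^j C(4,j)·C(7-1-8j, 3) = C(4,0)·C(6,3) = 1·20 = 20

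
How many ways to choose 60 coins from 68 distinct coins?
C(68,60) = 68!/(60!×8!) = 7392009768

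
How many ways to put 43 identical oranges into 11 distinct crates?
C(43+11-1, 11-1) = C(53, 10) = 19499099620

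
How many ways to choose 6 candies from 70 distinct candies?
C(70,6) = 70!/(6!×64!) = 131115985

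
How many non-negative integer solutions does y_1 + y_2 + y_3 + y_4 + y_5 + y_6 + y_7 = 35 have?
C(35+7-1, 7-1) = C(41, 6) = 4496388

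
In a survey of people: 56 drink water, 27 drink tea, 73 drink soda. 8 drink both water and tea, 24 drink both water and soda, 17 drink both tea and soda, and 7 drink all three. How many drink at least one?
|A∪B∪C| = 56+27+73-8-24-17+7 = 114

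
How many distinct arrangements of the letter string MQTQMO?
6! / (2! × 1! × 2! × 1!) = 180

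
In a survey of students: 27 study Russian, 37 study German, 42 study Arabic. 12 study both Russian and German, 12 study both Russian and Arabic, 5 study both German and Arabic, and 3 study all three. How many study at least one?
|A∪B∪C| = 27+37+42-12-12-5+3 = 80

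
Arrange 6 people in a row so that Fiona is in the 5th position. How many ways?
Fix one position: (6-1)! = 120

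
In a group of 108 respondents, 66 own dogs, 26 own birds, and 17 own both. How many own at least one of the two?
|A∪B| = |A| + |B| - |A∩B| = 66 + 26 - 17 = 75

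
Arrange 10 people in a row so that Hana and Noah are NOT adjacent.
Total - adjacent = 10! - (10-1)!×2 = 3628800 - 725760 = 2903040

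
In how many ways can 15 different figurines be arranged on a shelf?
15! = 1307674368000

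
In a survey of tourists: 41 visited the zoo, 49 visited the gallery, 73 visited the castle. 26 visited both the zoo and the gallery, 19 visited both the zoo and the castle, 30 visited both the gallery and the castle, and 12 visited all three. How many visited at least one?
|A∪B∪C| = 41+49+73-26-19-30+12 = 100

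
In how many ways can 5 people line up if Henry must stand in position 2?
Fix one position: (5-1)! = 24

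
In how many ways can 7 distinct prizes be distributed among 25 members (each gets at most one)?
P(25,7) = 25!/(25-7)! = 2422728000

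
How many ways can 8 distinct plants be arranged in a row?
8! = 40320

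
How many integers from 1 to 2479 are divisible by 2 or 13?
⌊2479/2⌋ + ⌊2479/13⌋ - ⌊2479/26⌋ = 1239 + 190 - 95 = 1334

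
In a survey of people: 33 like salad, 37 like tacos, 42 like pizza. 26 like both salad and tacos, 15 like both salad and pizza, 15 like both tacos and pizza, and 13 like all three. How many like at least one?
|A∪B∪C| = 33+37+42-26-15-15+13 = 69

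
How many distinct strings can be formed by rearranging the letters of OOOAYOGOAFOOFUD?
15! / (1! × 1! × 2! × 2! × 1! × 7! × 1!) = 64864800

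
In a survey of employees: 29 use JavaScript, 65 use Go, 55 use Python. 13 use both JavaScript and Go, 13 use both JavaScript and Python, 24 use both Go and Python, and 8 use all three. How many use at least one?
|A∪B∪C| = 29+65+55-13-13-24+8 = 107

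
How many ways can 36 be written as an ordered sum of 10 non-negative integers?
C(36+10-1, 10-1) = C(45, 9) = 886163135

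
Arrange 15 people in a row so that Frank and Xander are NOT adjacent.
Total - adjacent = 15! - (15-1)!×2 = 1307674368000 - 174356582400 = 1133317785600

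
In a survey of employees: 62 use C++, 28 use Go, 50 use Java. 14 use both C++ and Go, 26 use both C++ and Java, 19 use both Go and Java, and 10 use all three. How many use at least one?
|A∪B∪C| = 62+28+50-14-26-19+10 = 91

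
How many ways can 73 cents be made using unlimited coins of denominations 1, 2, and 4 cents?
Coefficient of x^73 in 1/(1-x^1) · 1/(1-x^2) · 1/(1-x^4). Case on j = number of 4-cent coins (j = 0..18); remainder r = 73 - 4j is made from {1,2} in ⌊r/2⌋+1 ways. r = 73, 69, 65, 61, 57, 53, 49, 45, 41, 37, 33, 29, 25, 21, 17, 13, 9, 5, 1 → 37 + 35 + 33 + 31 + 29 + 27 + 25 + 23 + 21 + 19 + 17 + 15 + 13 + 11 + 9 + 7 + 5 + 3 + 1 = 361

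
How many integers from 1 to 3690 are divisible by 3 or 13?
⌊3690/3⌋ + ⌊3690/13⌋ - ⌊3690/39⌋ = 1230 + 283 - 94 = 1419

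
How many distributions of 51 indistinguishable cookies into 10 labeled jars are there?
C(51+10-1, 10-1) = C(60, 9) = 14783142660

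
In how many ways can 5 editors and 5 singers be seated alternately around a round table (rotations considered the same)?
Fix one of the editors: (5-1)! ways for the remaining editors, × 5! ways for the singers = 24 × 120 = 2880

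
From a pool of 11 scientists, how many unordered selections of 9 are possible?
C(11,9) = 11!/(9!×2!) = 55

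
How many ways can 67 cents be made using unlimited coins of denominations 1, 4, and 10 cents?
Coefficient of x^67 in 1/(1-x^1) · 1/(1-x^4) · 1/(1-x^10). Case on j = number of 10-cent coins (j = 0..6); remainder r = 67 - 10j is made from {1,4} in ⌊r/4⌋+1 ways. r = 67, 57, 47, 37, 27, 17, 7 → 17 + 15 + 12 + 10 + 7 + 5 + 2 = 68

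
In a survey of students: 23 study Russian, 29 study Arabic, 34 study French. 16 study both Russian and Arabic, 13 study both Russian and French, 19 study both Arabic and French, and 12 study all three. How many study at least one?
|A∪B∪C| = 23+29+34-16-13-19+12 = 50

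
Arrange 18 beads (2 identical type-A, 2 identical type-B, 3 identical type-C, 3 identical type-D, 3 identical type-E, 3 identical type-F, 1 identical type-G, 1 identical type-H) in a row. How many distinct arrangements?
18! / (2! × 2! × 3! × 3! × 3! × 3! × 1! × 1!) = 1235025792000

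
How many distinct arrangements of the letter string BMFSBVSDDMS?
11! / (1! × 2! × 3! × 2! × 1! × 2!) = 831600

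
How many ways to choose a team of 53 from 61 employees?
C(61,53) = 61!/(53!×8!) = 2944827765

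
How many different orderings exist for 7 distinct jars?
7! = 5040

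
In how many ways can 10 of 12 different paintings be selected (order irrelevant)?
C(12,10) = 12!/(10!×2!) = 66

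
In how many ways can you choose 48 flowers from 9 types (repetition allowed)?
C(48+9-1, 9-1) = C(56, 8) = 1420494075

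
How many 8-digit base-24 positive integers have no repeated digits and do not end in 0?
Last digit: 23 nonzero choices. First digit: 22 (nonzero, ≠last). Middle 6: P(22,6) = 53721360. Total = 27183008160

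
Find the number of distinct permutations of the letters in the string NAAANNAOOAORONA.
15! / (4! × 4! × 6! × 1!) = 3153150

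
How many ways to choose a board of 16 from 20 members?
C(20,16) = 20!/(16!×4!) = 4845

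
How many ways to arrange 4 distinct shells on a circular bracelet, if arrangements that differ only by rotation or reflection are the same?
(4-1)!/2 = 6/2 = 3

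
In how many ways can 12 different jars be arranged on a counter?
12! = 479001600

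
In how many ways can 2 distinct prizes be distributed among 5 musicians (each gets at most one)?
P(5,2) = 5!/(5-2)! = 20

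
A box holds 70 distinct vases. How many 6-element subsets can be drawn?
C(70,6) = 70!/(6!×64!) = 131115985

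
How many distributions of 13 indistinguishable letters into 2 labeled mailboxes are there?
C(13+2-1, 2-1) = C(14, 1) = 14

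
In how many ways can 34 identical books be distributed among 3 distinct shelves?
C(34+3-1, 3-1) = C(36, 2) = 630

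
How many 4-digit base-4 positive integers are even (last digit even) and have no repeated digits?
Last∈{0,2}. Last=0: 6. Last nonzero: 1×2×P(2,2) = 4. Total = 10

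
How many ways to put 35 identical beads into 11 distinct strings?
C(35+11-1, 11-1) = C(45, 10) = 3190187286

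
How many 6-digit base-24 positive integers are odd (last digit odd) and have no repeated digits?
Last∈{1,3,5,7,9,11,13,15,17,19,21,23}. Last=0: 0. Last nonzero: 12×22×P(22,4) = 46347840. Total = 46347840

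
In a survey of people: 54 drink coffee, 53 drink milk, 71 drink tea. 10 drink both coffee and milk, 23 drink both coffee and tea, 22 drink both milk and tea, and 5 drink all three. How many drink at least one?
|A∪B∪C| = 54+53+71-10-23-22+5 = 128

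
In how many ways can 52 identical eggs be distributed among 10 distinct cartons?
C(52+10-1, 10-1) = C(61, 9) = 17341763505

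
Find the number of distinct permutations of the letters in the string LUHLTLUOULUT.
12! / (1! × 1! × 4! × 2! × 4!) = 415800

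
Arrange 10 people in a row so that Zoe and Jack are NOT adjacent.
Total - adjacent = 10! - (10-1)!×2 = 3628800 - 725760 = 2903040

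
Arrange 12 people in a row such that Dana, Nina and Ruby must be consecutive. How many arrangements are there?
Treat the 3 as one block: (12-3+1)! × 3! = 3628800 × 6 = 21772800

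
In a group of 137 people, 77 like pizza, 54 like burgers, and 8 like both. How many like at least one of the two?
|A∪B| = |A| + |B| - |A∩B| = 77 + 54 - 8 = 123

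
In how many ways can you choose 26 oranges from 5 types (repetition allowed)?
C(26+5-1, 5-1) = C(30, 4) = 27405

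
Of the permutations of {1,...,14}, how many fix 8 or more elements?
Exactly j fixed points: C(14,j)·!(14-j); sum over j ≥ 8 (derangement numbers via !m = (m-1)·(!(m-1) + !(m-2)): !0..!6 = 1, 0, 1, 2, 9, 44, 265). Σ_{j=8}^{14} C(14,j)·!(14-j) = C(14,8)·!6 + C(14,9)·!5 + C(14,10)·!4 + C(14,11)·!3 + C(14,12)·!2 + C(14,13)·!1 + C(14,14)·!0 = 3003·265 + 2002·44 + 1001·9 + 364·2 + 91·1 + 14·0 + 1·1 = 893712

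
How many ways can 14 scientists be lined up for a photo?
14! = 87178291200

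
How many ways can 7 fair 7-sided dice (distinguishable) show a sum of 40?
Coefficient of x^40 in (x + x² + ... + x^7)^7. By inclusion-exclusion on dice exceeding 7: Σ_j (-1)^j C(7,j)·C(40-1-7j, 6) = C(7,0)·C(39,6) - C(7,1)·C(32,6) + C(7,2)·C(25,6) - C(7,3)·C(18,6) + C(7,4)·C(11,6) = 1·3262623 - 7·906192 + 21·177100 - 35·18564 + 35·462 = 4809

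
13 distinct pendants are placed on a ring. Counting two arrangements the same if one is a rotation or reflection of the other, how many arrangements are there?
(13-1)!/2 = 479001600/2 = 239500800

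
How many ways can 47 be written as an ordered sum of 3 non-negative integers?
C(47+3-1, 3-1) = C(49, 2) = 1176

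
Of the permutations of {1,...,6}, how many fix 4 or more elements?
Exactly j fixed points: C(6,j)·!(6-j); sum over j ≥ 4 (derangement numbers via !m = (m-1)·(!(m-1) + !(m-2)): !0..!2 = 1, 0, 1). Σ_{j=4}^{6} C(6,j)·!(6-j) = C(6,4)·!2 + C(6,5)·!1 + C(6,6)·!0 = 15·1 + 6·0 + 1·1 = 16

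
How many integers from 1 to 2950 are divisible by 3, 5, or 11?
⌊2950/3⌋+⌊2950/5⌋+⌊2950/11⌋ - ⌊2950/15⌋-⌊2950/33⌋-⌊2950/55⌋ + ⌊2950/165⌋ = 983+590+268 - 196-89-53 + 17 = 1520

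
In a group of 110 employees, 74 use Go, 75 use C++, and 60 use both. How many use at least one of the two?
|A∪B| = |A| + |B| - |A∩B| = 74 + 75 - 60 = 89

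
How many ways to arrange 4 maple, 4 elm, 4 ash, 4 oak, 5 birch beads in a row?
21! / (4! × 4! × 4! × 4! × 5!) = 1283268987000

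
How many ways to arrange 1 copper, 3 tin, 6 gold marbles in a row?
10! / (1! × 3! × 6!) = 840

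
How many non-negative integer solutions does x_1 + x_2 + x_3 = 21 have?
C(21+3-1, 3-1) = C(23, 2) = 253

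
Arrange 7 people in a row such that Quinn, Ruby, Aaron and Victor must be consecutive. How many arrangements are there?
Treat the 4 as one block: (7-4+1)! × 4! = 24 × 24 = 576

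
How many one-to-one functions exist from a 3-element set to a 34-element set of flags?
P(34,3) = 34!/(34-3)! = 35904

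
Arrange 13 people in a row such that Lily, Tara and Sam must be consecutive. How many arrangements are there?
Treat the 3 as one block: (13-3+1)! × 3! = 39916800 × 6 = 239500800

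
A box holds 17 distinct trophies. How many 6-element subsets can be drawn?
C(17,6) = 17!/(6!×11!) = 12376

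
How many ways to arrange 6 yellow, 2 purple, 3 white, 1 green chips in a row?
12! / (6! × 2! × 3! × 1!) = 55440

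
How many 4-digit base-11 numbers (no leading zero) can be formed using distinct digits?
First digit: 10 choices (nonzero). Then descending: 10 × 10 × 9 × 8 = 7200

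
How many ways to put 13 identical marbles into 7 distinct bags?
C(13+7-1, 7-1) = C(19, 6) = 27132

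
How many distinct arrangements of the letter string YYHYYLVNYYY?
11! / (1! × 1! × 7! × 1! × 1!) = 7920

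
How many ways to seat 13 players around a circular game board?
Circular: fix one position, arrange the rest. (13-1)! = 479001600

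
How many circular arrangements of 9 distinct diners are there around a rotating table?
Circular: fix one position, arrange the rest. (9-1)! = 40320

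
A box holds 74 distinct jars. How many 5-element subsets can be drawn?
C(74,5) = 74!/(5!×69!) = 16108764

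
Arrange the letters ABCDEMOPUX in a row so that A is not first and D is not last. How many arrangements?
By inclusion-exclusion: 10! - 2×(10-1)! + (10-2)! = 3628800 - 725760 + 40320 = 2943360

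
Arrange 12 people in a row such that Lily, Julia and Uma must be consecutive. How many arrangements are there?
Treat the 3 as one block: (12-3+1)! × 3! = 3628800 × 6 = 21772800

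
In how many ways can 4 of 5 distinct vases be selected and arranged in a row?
P(5,4) = 5!/(5-4)! = 120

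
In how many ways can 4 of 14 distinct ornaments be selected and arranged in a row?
P(14,4) = 14!/(14-4)! = 24024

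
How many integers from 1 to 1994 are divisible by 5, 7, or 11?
⌊1994/5⌋+⌊1994/7⌋+⌊1994/11⌋ - ⌊1994/35⌋-⌊1994/55⌋-⌊1994/77⌋ + ⌊1994/385⌋ = 398+284+181 - 56-36-25 + 5 = 751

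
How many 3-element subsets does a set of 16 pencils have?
C(16,3) = 16!/(3!×13!) = 560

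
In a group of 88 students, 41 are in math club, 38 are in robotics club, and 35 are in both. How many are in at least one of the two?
|A∪B| = |A| + |B| - |A∩B| = 41 + 38 - 35 = 44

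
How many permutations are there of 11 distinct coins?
11! = 39916800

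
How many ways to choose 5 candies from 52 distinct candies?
C(52,5) = 52!/(5!×47!) = 2598960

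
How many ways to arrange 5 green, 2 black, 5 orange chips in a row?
12! / (5! × 2! × 5!) = 16632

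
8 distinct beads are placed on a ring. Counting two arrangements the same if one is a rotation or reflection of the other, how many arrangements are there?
(8-1)!/2 = 5040/2 = 2520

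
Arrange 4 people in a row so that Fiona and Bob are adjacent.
Treat as block: (4-1)! × 2! = 6 × 2 = 12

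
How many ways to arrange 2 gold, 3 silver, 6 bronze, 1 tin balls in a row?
12! / (2! × 3! × 6! × 1!) = 55440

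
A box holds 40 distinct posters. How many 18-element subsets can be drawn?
C(40,18) = 40!/(18!×22!) = 113380261800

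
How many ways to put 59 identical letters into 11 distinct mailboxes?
C(59+11-1, 11-1) = C(69, 10) = 340032449328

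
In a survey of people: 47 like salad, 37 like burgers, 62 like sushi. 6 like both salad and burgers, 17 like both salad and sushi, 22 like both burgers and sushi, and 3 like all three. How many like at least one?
|A∪B∪C| = 47+37+62-6-17-22+3 = 104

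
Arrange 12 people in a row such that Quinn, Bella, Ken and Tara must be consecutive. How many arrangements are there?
Treat the 4 as one block: (12-4+1)! × 4! = 362880 × 24 = 8709120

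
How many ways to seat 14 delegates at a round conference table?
Circular: fix one position, arrange the rest. (14-1)! = 6227020800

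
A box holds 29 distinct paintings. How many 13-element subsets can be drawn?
C(29,13) = 29!/(13!×16!) = 67863915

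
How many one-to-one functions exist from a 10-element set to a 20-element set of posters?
P(20,10) = 20!/(20-10)! = 670442572800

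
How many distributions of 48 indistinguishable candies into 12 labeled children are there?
C(48+12-1, 12-1) = C(59, 11) = 279871768995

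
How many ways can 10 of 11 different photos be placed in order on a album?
P(11,10) = 11!/(11-10)! = 39916800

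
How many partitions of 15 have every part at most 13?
Let r_j(i) = number of partitions of i into parts ≤ j, for i = 0..15. r_1(i) = 1 for all i; r_j(i) = r_{j-1}(i) + r_j(i-j). Rows j = 2..13: ≤2: 1 1 2 2 3 3 4 4 5 5 6 6 7 7 8 8; ≤3: 1 1 2 3 4 5 7 8 10 12 14 16 19 21 24 27; ≤4: 1 1 2 3 5 6 9 11 15 18 23 27 34 39 47 54; ≤5: 1 1 2 3 5 7 10 13 18 23 30 37 47 57 70 84; ≤6: 1 1 2 3 5 7 11 14 20 26 35 44 58 71 90 110; ≤7: 1 1 2 3 5 7 11 15 21 28 38 49 65 82 105 131; ≤8: 1 1 2 3 5 7 11 15 22 29 40 52 70 89 116 146; ≤9: 1 1 2 3 5 7 11 15 22 30 41 54 73 94 123 157; ≤10: 1 1 2 3 5 7 11 15 22 30 42 55 75 97 128 164; ≤11: 1 1 2 3 5 7 11 15 22 30 42 56 76 99 131 169; ≤12: 1 1 2 3 5 7 11 15 22 30 42 56 77 100 133 172; ≤13: 1 1 2 3 5 7 11 15 22 30 42 56 77 101 134 174. r_13(15) = 174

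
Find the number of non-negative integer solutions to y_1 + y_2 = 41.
C(41+2-1, 2-1) = C(42, 1) = 42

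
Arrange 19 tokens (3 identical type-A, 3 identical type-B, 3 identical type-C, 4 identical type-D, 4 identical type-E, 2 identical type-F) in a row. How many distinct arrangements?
19! / (3! × 3! × 3! × 4! × 4! × 2!) = 488864376000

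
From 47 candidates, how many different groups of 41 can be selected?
C(47,41) = 47!/(41!×6!) = 10737573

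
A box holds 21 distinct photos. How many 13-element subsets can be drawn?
C(21,13) = 21!/(13!×8!) = 203490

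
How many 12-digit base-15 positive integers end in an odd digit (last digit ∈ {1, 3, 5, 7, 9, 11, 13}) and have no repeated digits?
Last∈{1,3,5,7,9,11,13}. Last=0: 0. Last nonzero: 7×13×P(13,10) = 94443148800. Total = 94443148800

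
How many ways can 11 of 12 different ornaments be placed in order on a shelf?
P(12,11) = 12!/(12-11)! = 479001600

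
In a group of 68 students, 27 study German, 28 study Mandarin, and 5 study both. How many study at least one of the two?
|A∪B| = |A| + |B| - |A∩B| = 27 + 28 - 5 = 50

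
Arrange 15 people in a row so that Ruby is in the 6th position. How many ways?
Fix one position: (15-1)! = 87178291200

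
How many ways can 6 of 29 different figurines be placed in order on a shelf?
P(29,6) = 29!/(29-6)! = 342014400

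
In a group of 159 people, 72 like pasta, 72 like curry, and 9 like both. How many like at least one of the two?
|A∪B| = |A| + |B| - |A∩B| = 72 + 72 - 9 = 135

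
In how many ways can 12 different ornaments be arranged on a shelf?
12! = 479001600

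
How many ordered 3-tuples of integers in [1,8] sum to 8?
Coefficient of x^8 in (x + x² + ... + x^8)^3. By inclusion-exclusion on dice exceeding 8: Σ_j (-1)^j C(3,j)·C(8-1-8j, 2) = C(3,0)·C(7,2) = 1·21 = 21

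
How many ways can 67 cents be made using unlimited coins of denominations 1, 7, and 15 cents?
Coefficient of x^67 in 1/(1-x^1) · 1/(1-x^7) · 1/(1-x^15). Case on j = number of 15-cent coins (j = 0..4); remainder r = 67 - 15j is made from {1,7} in ⌊r/7⌋+1 ways. r = 67, 52, 37, 22, 7 → 10 + 8 + 6 + 4 + 2 = 30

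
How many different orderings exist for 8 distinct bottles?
8! = 40320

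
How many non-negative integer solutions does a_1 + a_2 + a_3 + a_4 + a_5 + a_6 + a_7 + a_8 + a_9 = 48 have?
C(48+9-1, 9-1) = C(56, 8) = 1420494075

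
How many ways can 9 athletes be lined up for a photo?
9! = 362880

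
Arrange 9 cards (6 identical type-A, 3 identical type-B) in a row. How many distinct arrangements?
9! / (6! × 3!) = 84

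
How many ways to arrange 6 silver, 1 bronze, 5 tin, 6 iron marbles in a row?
18! / (6! × 1! × 5! × 6!) = 102918816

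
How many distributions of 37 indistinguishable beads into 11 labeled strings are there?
C(37+11-1, 11-1) = C(47, 10) = 5178066751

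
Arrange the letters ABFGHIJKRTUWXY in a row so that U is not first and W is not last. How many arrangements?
By inclusion-exclusion: 14! - 2×(14-1)! + (14-2)! = 87178291200 - 12454041600 + 479001600 = 75203251200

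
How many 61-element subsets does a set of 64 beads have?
C(64,61) = 64!/(61!×3!) = 41664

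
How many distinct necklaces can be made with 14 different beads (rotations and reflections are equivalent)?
(14-1)!/2 = 6227020800/2 = 3113510400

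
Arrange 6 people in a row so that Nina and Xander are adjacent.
Treat as block: (6-1)! × 2! = 120 × 2 = 240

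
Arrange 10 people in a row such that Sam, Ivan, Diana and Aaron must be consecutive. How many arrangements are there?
Treat the 4 as one block: (10-4+1)! × 4! = 5040 × 24 = 120960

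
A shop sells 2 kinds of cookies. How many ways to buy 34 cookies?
C(34+2-1, 2-1) = C(35, 1) = 35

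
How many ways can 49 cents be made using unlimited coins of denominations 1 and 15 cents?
Coefficient of x^49 in 1/(1-x^1) · 1/(1-x^15). Use j coins of 15 for j = 0..⌊49/15⌋ = 3, the rest in 1s: 3 + 1 = 4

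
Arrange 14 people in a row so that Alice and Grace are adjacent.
Treat as block: (14-1)! × 2! = 6227020800 × 2 = 12454041600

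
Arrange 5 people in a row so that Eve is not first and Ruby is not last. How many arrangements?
By inclusion-exclusion: 5! - 2×(5-1)! + (5-2)! = 120 - 48 + 6 = 78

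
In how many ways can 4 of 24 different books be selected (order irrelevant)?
C(24,4) = 24!/(4!×20!) = 10626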